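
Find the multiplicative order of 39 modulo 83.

82

ord(39) | φ(83) = 83 − 1 = 82 = 2 · 41.
Divisors of 82: 1, 2, 41, 82.
Evaluate successive powers at the divisors of 82:
39^1 ≡ 39
39^2 ≡ 27
39^41 ≡ 82
39^82 ≡ 1
So ord_83(39) = 82.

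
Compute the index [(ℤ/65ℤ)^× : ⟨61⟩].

16

Since 61 ∈ (Z/65Z)^×, its order divides φ(65) = φ(5·13) = (5−1)·(13−1) = 4·12 = 48 = 2^4 · 3.
Divisors of 48: 1, 2, 3, 4, 6, 8, 12, 16, 24, 48.
Test each divisor d:
61^1 ≡ 61 (mod 65)
61^2 ≡ 16 (mod 65)
61^3 ≡ 1 (mod 65) ✓
So ord_65(61) = 3, hence |⟨61⟩| = 3.
[(Z/65Z)^× : ⟨61⟩] = 48/3 = 16.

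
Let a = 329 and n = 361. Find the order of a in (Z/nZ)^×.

171

By Lagrange's theorem, ord_361(329) divides φ(361) = φ(19^2) = 19·(19−1) = 342 = 2 · 3^2 · 19.
Divisors of 342: 1, 2, 3, 6, 9, 18, 19, 38, 57, 114, 171, 342.
Compute 329^d (mod 361) for the divisors d until we hit 1:
329^1 ≡ 329 (mod 361)
329^2 ≡ 302 (mod 361)
329^3 ≡ 83 (mod 361)
329^6 ≡ 30 (mod 361)
329^9 ≡ 324 (mod 361)
329^18 ≡ 286 (mod 361)
329^19 ≡ 234 (mod 361)
329^38 ≡ 245 (mod 361)
329^57 ≡ 292 (mod 361)
329^114 ≡ 68 (mod 361)
329^171 ≡ 1 (mod 361) ✓
Hence ord(329) = 171.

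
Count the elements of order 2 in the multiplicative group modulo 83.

φ(83) = 83 − 1 = 82 = 2 · 41.
In a cyclic group of order 82, there are φ(d) elements of order d for each divisor d of 82, and zero for non-divisors.
2 | 82, and φ(2) = 2 − 1 = 1.

1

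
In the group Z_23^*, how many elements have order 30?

0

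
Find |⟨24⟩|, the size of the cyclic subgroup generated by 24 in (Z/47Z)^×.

Since 24 ∈ (Z/47Z)^×, its order divides φ(47) = 47 − 1 = 46 = 2 · 23.
Divisors of 46: 1, 2, 23, 46.
Test each divisor d:
24^1 ≡ 24
24^2 ≡ 12
24^23 ≡ 1
The smallest such exponent is 23, so the order of 24 is 23.

23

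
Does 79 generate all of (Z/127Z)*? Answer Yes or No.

φ(127) = 127 − 1 = 126 = 2 · 3^2 · 7.
An element g generates (Z/127Z)^× iff g^(126/q) ≢ 1 (mod 127) for each prime q ∈ {2, 3, 7}.
79^63 ≡ 1 (mod 127)  [q = 2: ≡ 1 ✗]
79^42 ≡ 107 (mod 127)  [q = 3: ≢ 1 ✓]
79^18 ≡ 16 (mod 127)  [q = 7: ≢ 1 ✓]
Since 79^63 ≡ 1, the order of 79 divides 63 < 126, so 79 is not a primitive root.

No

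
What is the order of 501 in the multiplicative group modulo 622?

62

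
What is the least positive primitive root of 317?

2

φ(317) = 317 − 1 = 316 = 2^2 · 79.
Test candidates g = 2, 3, … against the prime factors q ∈ {2, 79} of φ(317): g is a generator iff g^(316/q) ≢ 1 for every such q.
g = 2: 2^158 ≡ 316; 2^4 ≡ 16 — none is 1, so 2 is a primitive root.
So 2 is the smallest generator of (Z/317Z)^×.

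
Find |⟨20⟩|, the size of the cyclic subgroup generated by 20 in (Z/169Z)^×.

156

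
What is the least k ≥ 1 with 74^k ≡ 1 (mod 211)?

30

The order of 74 must divide φ(211) = 211 − 1 = 210 = 2 · 3 · 5 · 7.
Divisors of 210: 1, 2, 3, 5, 6, 7, 10, 14, 15, 21, 30, 35, 42, 70, 105, 210.
Evaluate successive powers at the divisors of 210:
74^1 ≡ 74
74^2 ≡ 201
74^3 ≡ 104
74^5 ≡ 15
74^6 ≡ 55
74^7 ≡ 61
74^10 ≡ 14
74^14 ≡ 134
74^15 ≡ 210
74^21 ≡ 156
74^30 ≡ 1
The smallest such exponent is 30, so the order of 74 is 30.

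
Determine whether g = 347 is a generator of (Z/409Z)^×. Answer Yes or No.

Yes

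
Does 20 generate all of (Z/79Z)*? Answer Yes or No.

No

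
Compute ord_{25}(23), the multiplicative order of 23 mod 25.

ord(23) | φ(25) = φ(5^2) = 5·(5−1) = 20 = 2^2 · 5.
Divisors of 20: 1, 2, 4, 5, 10, 20.
Compute 23^d (mod 25) for the divisors d until we hit 1:
23^1 ≡ 23
23^2 ≡ 4
23^4 ≡ 16
23^5 ≡ 18
23^10 ≡ 24
23^20 ≡ 1
So ord_25(23) = 20.

20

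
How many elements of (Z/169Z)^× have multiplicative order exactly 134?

0

φ(169) = φ(13^2) = 13·(13−1) = 156 = 2^2 · 3 · 13.
In a cyclic group of order 156, there are φ(d) elements of order d for each divisor d of 156, and zero for non-divisors.
Since 134 ∤ 156, the count is 0.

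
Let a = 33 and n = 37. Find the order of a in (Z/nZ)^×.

9

ord(33) | φ(37) = 37 − 1 = 36 = 2^2 · 3^2.
Divisors of 36: 1, 2, 3, 4, 6, 9, 12, 18, 36.
Check 33^d mod 37 for each divisor in increasing order:
33^1 ≡ 33
33^2 ≡ 16
33^3 ≡ 10
33^4 ≡ 34
33^6 ≡ 26
33^9 ≡ 1
Therefore the multiplicative order of 33 modulo 37 is 9.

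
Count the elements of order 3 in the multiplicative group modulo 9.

2

φ(9) = φ(3^2) = 3·(3−1) = 6 = 2 · 3.
In a cyclic group of order 6, there are φ(d) elements of order d for each divisor d of 6, and zero for non-divisors.
3 | 6, and φ(3) = 3 − 1 = 2.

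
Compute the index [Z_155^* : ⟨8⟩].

6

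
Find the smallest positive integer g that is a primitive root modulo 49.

3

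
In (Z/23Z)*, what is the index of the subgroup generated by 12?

Since 12 ∈ (Z/23Z)^×, its order divides φ(23) = 23 − 1 = 22 = 2 · 11.
Divisors of 22: 1, 2, 11, 22.
Evaluate successive powers at the divisors of 22:
12^1 ≡ 12 (mod 23)
12^2 ≡ 6 (mod 23)
12^11 ≡ 1 (mod 23) ✓
Thus |⟨12⟩| = ord(12) = 11.
[(Z/23Z)^× : ⟨12⟩] = 22/11 = 2.

2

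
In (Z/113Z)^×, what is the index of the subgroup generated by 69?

14

Since 69 ∈ (Z/113Z)^×, its order divides φ(113) = 113 − 1 = 112 = 2^4 · 7.
Divisors of 112: 1, 2, 4, 7, 8, 14, 16, 28, 56, 112.
Evaluate successive powers at the divisors of 112:
69^1 ≡ 69 (mod 113)
69^2 ≡ 15 (mod 113)
69^4 ≡ 112 (mod 113)
69^7 ≡ 95 (mod 113)
69^8 ≡ 1 (mod 113) ✓
The order of 69 is 8, so the subgroup it generates has 8 elements.
Index = |(Z/113Z)^×| / |⟨69⟩| = 112 / 8 = 14.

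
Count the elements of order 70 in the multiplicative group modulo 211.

φ(211) = 211 − 1 = 210 = 2 · 3 · 5 · 7.
Since (Z/211Z)^× is cyclic of order 210, the number of elements of order d is φ(d) when d | 210 and 0 otherwise.
70 = 2 · 5 · 7 divides 210, and φ(70) = 24.

24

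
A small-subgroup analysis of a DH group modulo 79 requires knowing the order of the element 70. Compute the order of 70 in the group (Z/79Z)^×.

78

By Lagrange's theorem, ord_79(70) divides φ(79) = 79 − 1 = 78 = 2 · 3 · 13.
Divisors of 78: 1, 2, 3, 6, 13, 26, 39, 78.
Compute 70^d (mod 79) for the divisors d until we hit 1:
70^1 ≡ 70 (mod 79)
70^2 ≡ 2 (mod 79)
70^3 ≡ 61 (mod 79)
70^6 ≡ 8 (mod 79)
70^13 ≡ 56 (mod 79)
70^26 ≡ 55 (mod 79)
70^39 ≡ 78 (mod 79)
70^78 ≡ 1 (mod 79) ✓
The smallest such exponent is 78, so the order of 70 is 78.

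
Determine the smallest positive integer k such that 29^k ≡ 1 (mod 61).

12

By Lagrange's theorem, ord_61(29) divides φ(61) = 61 − 1 = 60 = 2^2 · 3 · 5.
Divisors of 60: 1, 2, 3, 4, 5, 6, 10, 12, 15, 20, 30, 60.
Evaluate successive powers at the divisors of 60:
29^1 ≡ 29 (mod 61)
29^2 ≡ 48 (mod 61)
29^3 ≡ 50 (mod 61)
29^4 ≡ 47 (mod 61)
29^5 ≡ 21 (mod 61)
29^6 ≡ 60 (mod 61)
29^10 ≡ 14 (mod 61)
29^12 ≡ 1 (mod 61) ✓
So ord_61(29) = 12.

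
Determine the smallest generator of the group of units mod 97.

5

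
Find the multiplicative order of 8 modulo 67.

22

By Lagrange's theorem, ord_67(8) divides φ(67) = 67 − 1 = 66 = 2 · 3 · 11.
Divisors of 66: 1, 2, 3, 6, 11, 22, 33, 66.
Test each divisor d:
8^1 ≡ 8
8^2 ≡ 64
8^3 ≡ 43
8^6 ≡ 40
8^11 ≡ 66
8^22 ≡ 1
So ord_67(8) = 22.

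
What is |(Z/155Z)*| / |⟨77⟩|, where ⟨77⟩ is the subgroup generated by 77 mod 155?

The order of 77 must divide φ(155) = φ(5·31) = (5−1)·(31−1) = 4·30 = 120 = 2^3 · 3 · 5.
Divisors of 120: 1, 2, 3, 4, 5, 6, 8, 10, 12, 15, 20, 24, 30, 40, 60, 120.
Compute 77^d (mod 155) for the divisors d until we hit 1:
77^1 ≡ 77 (mod 155)
77^2 ≡ 39 (mod 155)
77^3 ≡ 58 (mod 155)
77^4 ≡ 126 (mod 155)
77^5 ≡ 92 (mod 155)
77^6 ≡ 109 (mod 155)
77^8 ≡ 66 (mod 155)
77^10 ≡ 94 (mod 155)
77^12 ≡ 101 (mod 155)
77^15 ≡ 123 (mod 155)
77^20 ≡ 1 (mod 155) ✓
Thus |⟨77⟩| = ord(77) = 20.
The index is φ(155) / ord(77) = 120 / 20 = 6.

6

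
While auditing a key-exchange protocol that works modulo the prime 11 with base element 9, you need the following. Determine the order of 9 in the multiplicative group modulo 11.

5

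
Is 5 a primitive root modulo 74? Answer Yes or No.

φ(74) = φ(2)·φ(37) = 1·36 = 36 = 2^2 · 3^2.
It suffices to check that the order of 5 is not a proper divisor of 36: compute 5^(36/q) for q ∈ {2, 3}.
5^18 ≡ 73 (mod 74)  [q = 2: ≢ 1 ✓]
5^12 ≡ 47 (mod 74)  [q = 3: ≢ 1 ✓]
None equal 1, so ord_74(5) = 36: 5 is a primitive root.

Yes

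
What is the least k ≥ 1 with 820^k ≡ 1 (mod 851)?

44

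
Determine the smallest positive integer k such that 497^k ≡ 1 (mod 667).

154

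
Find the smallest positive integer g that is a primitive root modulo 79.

3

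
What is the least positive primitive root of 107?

2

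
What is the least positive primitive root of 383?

5

φ(383) = 383 − 1 = 382 = 2 · 191.
Test candidates g = 2, 3, … against the prime factors q ∈ {2, 191} of φ(383): g is a generator iff g^(382/q) ≢ 1 for every such q.
g = 2: 2^191 ≡ 1 — hits 1, so not a primitive root.
g = 3: 3^191 ≡ 1 — hits 1, so not a primitive root.
g = 4: 4^191 ≡ 1 — hits 1, so not a primitive root.
g = 5: 5^191 ≡ 382; 5^2 ≡ 25 — none is 1, so 5 is a primitive root.
The smallest primitive root modulo 383 is 5.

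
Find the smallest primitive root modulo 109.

6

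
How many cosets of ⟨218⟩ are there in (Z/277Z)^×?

By Lagrange's theorem, ord_277(218) divides φ(277) = 277 − 1 = 276 = 2^2 · 3 · 23.
Divisors of 276: 1, 2, 3, 4, 6, 12, 23, 46, 69, 92, 138, 276.
Test each divisor d:
218^1 ≡ 218 (mod 277)
218^2 ≡ 157 (mod 277)
218^3 ≡ 155 (mod 277)
218^4 ≡ 273 (mod 277)
218^6 ≡ 203 (mod 277)
218^12 ≡ 213 (mod 277)
218^23 ≡ 1 (mod 277) ✓
So ord_277(218) = 23, hence |⟨218⟩| = 23.
[(Z/277Z)^× : ⟨218⟩] = 276/23 = 12.

12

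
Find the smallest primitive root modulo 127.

3

φ(127) = 127 − 1 = 126 = 2 · 3^2 · 7.
Test candidates g = 2, 3, … against the prime factors q ∈ {2, 3, 7} of φ(127): g is a generator iff g^(126/q) ≢ 1 for every such q.
g = 2: 2^63 ≡ 1 — hits 1, so not a primitive root.
g = 3: 3^63 ≡ 126; 3^42 ≡ 107; 3^18 ≡ 4 — none is 1, so 3 is a primitive root.
So 3 is the smallest generator of (Z/127Z)^×.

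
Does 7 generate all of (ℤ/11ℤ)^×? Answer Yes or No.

Yes

φ(11) = 11 − 1 = 10 = 2 · 5.
Test 7^(10/q) mod 11 for each prime factor q of 10:
7^5 ≡ 10 (mod 11)  [q = 2: ≢ 1 ✓]
7^2 ≡ 5 (mod 11)  [q = 5: ≢ 1 ✓]
Every test exponent gives a nontrivial residue, hence 7 generates the full group.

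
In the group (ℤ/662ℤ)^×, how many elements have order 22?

φ(662) = φ(2)·φ(331) = 1·330 = 330 = 2 · 3 · 5 · 11.
In a cyclic group of order 330, there are φ(d) elements of order d for each divisor d of 330, and zero for non-divisors.
22 = 2 · 11 divides 330, and φ(22) = 10.

10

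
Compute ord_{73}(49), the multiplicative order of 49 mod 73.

12

By Lagrange's theorem, ord_73(49) divides φ(73) = 73 − 1 = 72 = 2^3 · 3^2.
Divisors of 72: 1, 2, 3, 4, 6, 8, 9, 12, 18, 24, 36, 72.
Compute 49^d (mod 73) for the divisors d until we hit 1:
49^1 ≡ 49
49^2 ≡ 65
49^3 ≡ 46
49^4 ≡ 64
49^6 ≡ 72
49^8 ≡ 8
49^9 ≡ 27
49^12 ≡ 1
So ord_73(49) = 12.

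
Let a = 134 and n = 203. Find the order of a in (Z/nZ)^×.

28

By Lagrange's theorem, ord_203(134) divides φ(203) = φ(7·29) = (7−1)·(29−1) = 6·28 = 168 = 2^3 · 3 · 7.
Divisors of 168: 1, 2, 3, 4, 6, 7, 8, 12, 14, 21, 24, 28, 42, 56, 84, 168.
Evaluate successive powers at the divisors of 168:
134^1 ≡ 134 (mod 203)
134^2 ≡ 92 (mod 203)
134^3 ≡ 148 (mod 203)
134^4 ≡ 141 (mod 203)
134^6 ≡ 183 (mod 203)
134^7 ≡ 162 (mod 203)
134^8 ≡ 190 (mod 203)
134^12 ≡ 197 (mod 203)
134^14 ≡ 57 (mod 203)
134^21 ≡ 99 (mod 203)
134^24 ≡ 36 (mod 203)
134^28 ≡ 1 (mod 203) ✓
Hence ord(134) = 28.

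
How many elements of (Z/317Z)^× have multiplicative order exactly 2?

φ(317) = 317 − 1 = 316 = 2^2 · 79.
(Z/317Z)^× is cyclic (|G| = 316); a cyclic group of order m has exactly φ(d) elements of each order d | m, and none otherwise.
2 | 316, and φ(2) = 2 − 1 = 1.

1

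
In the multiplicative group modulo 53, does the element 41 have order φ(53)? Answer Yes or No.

φ(53) = 53 − 1 = 52 = 2^2 · 13.
An element g generates (Z/53Z)^× iff g^(52/q) ≢ 1 (mod 53) for each prime q ∈ {2, 13}.
41^26 ≡ 52 (mod 53)  [q = 2: ≢ 1 ✓]
41^4 ≡ 13 (mod 53)  [q = 13: ≢ 1 ✓]
None equal 1, so ord_53(41) = 52: 41 is a primitive root.

Yes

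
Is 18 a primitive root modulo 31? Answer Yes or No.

No

φ(31) = 31 − 1 = 30 = 2 · 3 · 5.
18 is a primitive root mod 31 iff 18^(φ(31)/q) ≢ 1 for every prime q | φ(31), i.e. q ∈ {2, 3, 5}.
18^15 ≡ 1 (mod 31)  [q = 2: ≡ 1 ✗]
18^10 ≡ 5 (mod 31)  [q = 3: ≢ 1 ✓]
18^6 ≡ 16 (mod 31)  [q = 5: ≢ 1 ✓]
The check at q = 2 fails, so 18 generates a proper subgroup.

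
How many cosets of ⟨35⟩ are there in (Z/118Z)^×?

2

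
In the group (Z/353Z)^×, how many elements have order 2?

1

φ(353) = 353 − 1 = 352 = 2^5 · 11.
In a cyclic group of order 352, there are φ(d) elements of order d for each divisor d of 352, and zero for non-divisors.
2 | 352, and φ(2) = 2 − 1 = 1.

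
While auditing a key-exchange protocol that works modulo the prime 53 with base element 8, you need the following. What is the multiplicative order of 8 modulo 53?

52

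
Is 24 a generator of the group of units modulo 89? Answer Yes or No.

Yes

φ(89) = 89 − 1 = 88 = 2^3 · 11.
Test 24^(88/q) mod 89 for each prime factor q of 88:
24^44 ≡ 88 (mod 89)  [q = 2: ≢ 1 ✓]
24^8 ≡ 78 (mod 89)  [q = 11: ≢ 1 ✓]
Every test exponent gives a nontrivial residue, hence 24 generates the full group.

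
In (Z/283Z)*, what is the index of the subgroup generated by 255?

1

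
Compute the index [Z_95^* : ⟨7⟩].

6

By Lagrange's theorem, ord_95(7) divides φ(95) = φ(5·19) = (5−1)·(19−1) = 4·18 = 72 = 2^3 · 3^2.
Divisors of 72: 1, 2, 3, 4, 6, 8, 9, 12, 18, 24, 36, 72.
Check 7^d mod 95 for each divisor in increasing order:
7^1 ≡ 7
7^2 ≡ 49
7^3 ≡ 58
7^4 ≡ 26
7^6 ≡ 39
7^8 ≡ 11
7^9 ≡ 77
7^12 ≡ 1
So ord_95(7) = 12, hence |⟨7⟩| = 12.
[(Z/95Z)^× : ⟨7⟩] = 72/12 = 6.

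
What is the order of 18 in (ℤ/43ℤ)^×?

42

By Lagrange's theorem, ord_43(18) divides φ(43) = 43 − 1 = 42 = 2 · 3 · 7.
Divisors of 42: 1, 2, 3, 6, 7, 14, 21, 42.
Check 18^d mod 43 for each divisor in increasing order:
18^1 ≡ 18 (mod 43)
18^2 ≡ 23 (mod 43)
18^3 ≡ 27 (mod 43)
18^6 ≡ 41 (mod 43)
18^7 ≡ 7 (mod 43)
18^14 ≡ 6 (mod 43)
18^21 ≡ 42 (mod 43)
18^42 ≡ 1 (mod 43) ✓
Therefore the multiplicative order of 18 modulo 43 is 42.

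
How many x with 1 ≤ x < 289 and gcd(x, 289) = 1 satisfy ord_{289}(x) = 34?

16

φ(289) = φ(17^2) = 17·(17−1) = 272 = 2^4 · 17.
In a cyclic group of order 272, there are φ(d) elements of order d for each divisor d of 272, and zero for non-divisors.
34 = 2 · 17 divides 272, and φ(34) = 16.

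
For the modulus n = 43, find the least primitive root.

3

φ(43) = 43 − 1 = 42 = 2 · 3 · 7.
g is a primitive root iff g^(42/q) ≢ 1 (mod 43) for each prime q ∈ {2, 3, 7}.
g = 2: 2^21 ≡ 42; 2^14 ≡ 1 — hits 1, so not a primitive root.
g = 3: 3^21 ≡ 42; 3^14 ≡ 36; 3^6 ≡ 41 — none is 1, so 3 is a primitive root.
The smallest primitive root modulo 43 is 3.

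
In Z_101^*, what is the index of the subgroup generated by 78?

4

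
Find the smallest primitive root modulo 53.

2

φ(53) = 53 − 1 = 52 = 2^2 · 13.
g is a primitive root iff g^(52/q) ≢ 1 (mod 53) for each prime q ∈ {2, 13}.
g = 2: 2^26 ≡ 52; 2^4 ≡ 16 — none is 1, so 2 is a primitive root.
So 2 is the smallest generator of (Z/53Z)^×.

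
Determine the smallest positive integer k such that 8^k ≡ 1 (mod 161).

By Lagrange's theorem, ord_161(8) divides φ(161) = φ(7·23) = (7−1)·(23−1) = 6·22 = 132 = 2^2 · 3 · 11.
Divisors of 132: 1, 2, 3, 4, 6, 11, 12, 22, 33, 44, 66, 132.
Test each divisor d:
8^1 ≡ 8 (mod 161)
8^2 ≡ 64 (mod 161)
8^3 ≡ 29 (mod 161)
8^4 ≡ 71 (mod 161)
8^6 ≡ 36 (mod 161)
8^11 ≡ 1 (mod 161) ✓
So ord_161(8) = 11.

11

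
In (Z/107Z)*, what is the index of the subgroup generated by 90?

The order of 90 must divide φ(107) = 107 − 1 = 106 = 2 · 53.
Divisors of 106: 1, 2, 53, 106.
Check 90^d mod 107 for each divisor in increasing order:
90^1 ≡ 90 (mod 107)
90^2 ≡ 75 (mod 107)
90^53 ≡ 1 (mod 107) ✓
The order of 90 is 53, so the subgroup it generates has 53 elements.
[(Z/107Z)^× : ⟨90⟩] = 106/53 = 2.

2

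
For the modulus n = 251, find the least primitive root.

6

φ(251) = 251 − 1 = 250 = 2 · 5^3.
g is a primitive root iff g^(250/q) ≢ 1 (mod 251) for each prime q ∈ {2, 5}.
g = 2: 2^125 ≡ 250; 2^50 ≡ 1 — hits 1, so not a primitive root.
g = 3: 3^125 ≡ 1 — hits 1, so not a primitive root.
g = 4: 4^125 ≡ 1 — hits 1, so not a primitive root.
g = 5: 5^125 ≡ 1 — hits 1, so not a primitive root.
g = 6: 6^125 ≡ 250; 6^50 ≡ 219 — none is 1, so 6 is a primitive root.
Hence the least primitive root of 251 is 6.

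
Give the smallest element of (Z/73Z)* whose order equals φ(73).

φ(73) = 73 − 1 = 72 = 2^3 · 3^2.
Test candidates g = 2, 3, … against the prime factors q ∈ {2, 3} of φ(73): g is a generator iff g^(72/q) ≢ 1 for every such q.
g = 2: 2^36 ≡ 1 — hits 1, so not a primitive root.
g = 3: 3^36 ≡ 1 — hits 1, so not a primitive root.
g = 4: 4^36 ≡ 1 — hits 1, so not a primitive root.
g = 5: 5^36 ≡ 72; 5^24 ≡ 8 — none is 1, so 5 is a primitive root.
Hence the least primitive root of 73 is 5.

5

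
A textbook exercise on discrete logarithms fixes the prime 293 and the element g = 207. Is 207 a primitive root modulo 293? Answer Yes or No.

φ(293) = 293 − 1 = 292 = 2^2 · 73.
It suffices to check that the order of 207 is not a proper divisor of 292: compute 207^(292/q) for q ∈ {2, 73}.
207^146 ≡ 292 (mod 293)  [q = 2: ≢ 1 ✓]
207^4 ≡ 60 (mod 293)  [q = 73: ≢ 1 ✓]
All checks pass, so 207 has order 292 and is a primitive root modulo 293.

Yes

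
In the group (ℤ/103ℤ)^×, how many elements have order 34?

φ(103) = 103 − 1 = 102 = 2 · 3 · 17.
Since (Z/103Z)^× is cyclic of order 102, the number of elements of order d is φ(d) when d | 102 and 0 otherwise.
34 = 2 · 17 divides 102, and φ(34) = 16.

16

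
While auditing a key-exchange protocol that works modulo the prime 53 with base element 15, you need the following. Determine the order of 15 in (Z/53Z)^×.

13

By Lagrange's theorem, ord_53(15) divides φ(53) = 53 − 1 = 52 = 2^2 · 13.
Divisors of 52: 1, 2, 4, 13, 26, 52.
Test each divisor d:
15^1 ≡ 15
15^2 ≡ 13
15^4 ≡ 10
15^13 ≡ 1
Therefore the multiplicative order of 15 modulo 53 is 13.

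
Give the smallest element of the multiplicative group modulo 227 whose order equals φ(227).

φ(227) = 227 − 1 = 226 = 2 · 113.
g is a primitive root iff g^(226/q) ≢ 1 (mod 227) for each prime q ∈ {2, 113}.
g = 2: 2^113 ≡ 226; 2^2 ≡ 4 — none is 1, so 2 is a primitive root.
So 2 is the smallest generator of (Z/227Z)^×.

2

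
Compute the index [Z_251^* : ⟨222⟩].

2

Since 222 ∈ (Z/251Z)^×, its order divides φ(251) = 251 − 1 = 250 = 2 · 5^3.
Divisors of 250: 1, 2, 5, 10, 25, 50, 125, 250.
Compute 222^d (mod 251) for the divisors d until we hit 1:
222^1 ≡ 222 (mod 251)
222^2 ≡ 88 (mod 251)
222^5 ≡ 69 (mod 251)
222^10 ≡ 243 (mod 251)
222^25 ≡ 149 (mod 251)
222^50 ≡ 113 (mod 251)
222^125 ≡ 1 (mod 251) ✓
So ord_251(222) = 125, hence |⟨222⟩| = 125.
[(Z/251Z)^× : ⟨222⟩] = 250/125 = 2.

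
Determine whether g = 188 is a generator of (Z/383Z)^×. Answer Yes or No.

φ(383) = 383 − 1 = 382 = 2 · 191.
Test 188^(382/q) mod 383 for each prime factor q of 382:
188^191 ≡ 382 (mod 383)  [q = 2: ≢ 1 ✓]
188^2 ≡ 108 (mod 383)  [q = 191: ≢ 1 ✓]
None equal 1, so ord_383(188) = 382: 188 is a primitive root.

Yes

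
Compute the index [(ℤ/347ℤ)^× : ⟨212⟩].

By Lagrange's theorem, ord_347(212) divides φ(347) = 347 − 1 = 346 = 2 · 173.
Divisors of 346: 1, 2, 173, 346.
Check 212^d mod 347 for each divisor in increasing order:
212^1 ≡ 212 (mod 347)
212^2 ≡ 181 (mod 347)
212^173 ≡ 1 (mod 347) ✓
So ord_347(212) = 173, hence |⟨212⟩| = 173.
[(Z/347Z)^× : ⟨212⟩] = 346/173 = 2.

2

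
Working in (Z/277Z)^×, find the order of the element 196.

ord(196) | φ(277) = 277 − 1 = 276 = 2^2 · 3 · 23.
Divisors of 276: 1, 2, 3, 4, 6, 12, 23, 46, 69, 92, 138, 276.
Compute 196^d (mod 277) for the divisors d until we hit 1:
196^1 ≡ 196 (mod 277)
196^2 ≡ 190 (mod 277)
196^3 ≡ 122 (mod 277)
196^4 ≡ 90 (mod 277)
196^6 ≡ 203 (mod 277)
196^12 ≡ 213 (mod 277)
196^23 ≡ 117 (mod 277)
196^46 ≡ 116 (mod 277)
196^69 ≡ 276 (mod 277)
196^92 ≡ 160 (mod 277)
196^138 ≡ 1 (mod 277) ✓
Hence ord(196) = 138.

138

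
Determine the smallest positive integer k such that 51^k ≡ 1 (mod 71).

The order of 51 must divide φ(71) = 71 − 1 = 70 = 2 · 5 · 7.
Divisors of 70: 1, 2, 5, 7, 10, 14, 35, 70.
Check 51^d mod 71 for each divisor in increasing order:
51^1 ≡ 51
51^2 ≡ 45
51^5 ≡ 41
51^7 ≡ 70
51^10 ≡ 48
51^14 ≡ 1
Therefore the multiplicative order of 51 modulo 71 is 14.

14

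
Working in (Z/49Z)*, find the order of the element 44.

By Lagrange's theorem, ord_49(44) divides φ(49) = φ(7^2) = 7·(7−1) = 42 = 2 · 3 · 7.
Divisors of 42: 1, 2, 3, 6, 7, 14, 21, 42.
Compute 44^d (mod 49) for the divisors d until we hit 1:
44^1 ≡ 44 (mod 49)
44^2 ≡ 25 (mod 49)
44^3 ≡ 22 (mod 49)
44^6 ≡ 43 (mod 49)
44^7 ≡ 30 (mod 49)
44^14 ≡ 18 (mod 49)
44^21 ≡ 1 (mod 49) ✓
So ord_49(44) = 21.

21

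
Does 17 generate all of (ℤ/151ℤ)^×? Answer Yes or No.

φ(151) = 151 − 1 = 150 = 2 · 3 · 5^2.
It suffices to check that the order of 17 is not a proper divisor of 150: compute 17^(150/q) for q ∈ {2, 3, 5}.
17^75 ≡ 1 (mod 151)  [q = 2: ≡ 1 ✗]
17^50 ≡ 32 (mod 151)  [q = 3: ≢ 1 ✓]
17^30 ≡ 19 (mod 151)  [q = 5: ≢ 1 ✓]
17^75 ≡ 1 shows ord(17) | 75, strictly less than φ(151); not a primitive root.

No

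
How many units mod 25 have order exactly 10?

4

φ(25) = φ(5^2) = 5·(5−1) = 20 = 2^2 · 5.
In a cyclic group of order 20, there are φ(d) elements of order d for each divisor d of 20, and zero for non-divisors.
10 = 2 · 5 divides 20, and φ(10) = 4.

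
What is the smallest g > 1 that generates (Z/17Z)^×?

3

φ(17) = 17 − 1 = 16 = 2^4.
Test candidates g = 2, 3, … against the prime factors q ∈ {2} of φ(17): g is a generator iff g^(16/q) ≢ 1 for every such q.
g = 2: 2^8 ≡ 1 — hits 1, so not a primitive root.
g = 3: 3^8 ≡ 16 — none is 1, so 3 is a primitive root.
The smallest primitive root modulo 17 is 3.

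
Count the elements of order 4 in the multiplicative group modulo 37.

φ(37) = 37 − 1 = 36 = 2^2 · 3^2.
Since (Z/37Z)^× is cyclic of order 36, the number of elements of order d is φ(d) when d | 36 and 0 otherwise.
4 = 2^2 divides 36, and φ(4) = 2.

2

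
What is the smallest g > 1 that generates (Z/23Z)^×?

φ(23) = 23 − 1 = 22 = 2 · 11.
Test candidates g = 2, 3, … against the prime factors q ∈ {2, 11} of φ(23): g is a generator iff g^(22/q) ≢ 1 for every such q.
g = 2: 2^11 ≡ 1 — hits 1, so not a primitive root.
g = 3: 3^11 ≡ 1 — hits 1, so not a primitive root.
g = 4: 4^11 ≡ 1 — hits 1, so not a primitive root.
g = 5: 5^11 ≡ 22; 5^2 ≡ 2 — none is 1, so 5 is a primitive root.
So 5 is the smallest generator of (Z/23Z)^×.

5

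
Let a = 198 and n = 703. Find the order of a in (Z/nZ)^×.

36

The order of 198 must divide φ(703) = φ(19·37) = (19−1)·(37−1) = 18·36 = 648 = 2^3 · 3^4.
Divisors of 648: 1, 2, 3, 4, 6, 8, 9, 12, 18, 24, 27, 36, 54, 72, 81, 108, 162, 216, 324, 648.
Compute 198^d (mod 703) for the divisors d until we hit 1:
198^1 ≡ 198 (mod 703)
198^2 ≡ 539 (mod 703)
198^3 ≡ 569 (mod 703)
198^4 ≡ 182 (mod 703)
198^6 ≡ 381 (mod 703)
198^8 ≡ 83 (mod 703)
198^9 ≡ 265 (mod 703)
198^12 ≡ 343 (mod 703)
198^18 ≡ 628 (mod 703)
198^24 ≡ 248 (mod 703)
198^27 ≡ 512 (mod 703)
198^36 ≡ 1 (mod 703) ✓
Hence ord(198) = 36.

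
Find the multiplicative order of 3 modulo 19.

18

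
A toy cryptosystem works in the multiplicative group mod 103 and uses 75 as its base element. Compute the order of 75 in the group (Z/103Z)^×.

Since 75 ∈ (Z/103Z)^×, its order divides φ(103) = 103 − 1 = 102 = 2 · 3 · 17.
Divisors of 102: 1, 2, 3, 6, 17, 34, 51, 102.
Compute 75^d (mod 103) for the divisors d until we hit 1:
75^1 ≡ 75 (mod 103)
75^2 ≡ 63 (mod 103)
75^3 ≡ 90 (mod 103)
75^6 ≡ 66 (mod 103)
75^17 ≡ 47 (mod 103)
75^34 ≡ 46 (mod 103)
75^51 ≡ 102 (mod 103)
75^102 ≡ 1 (mod 103) ✓
Therefore the multiplicative order of 75 modulo 103 is 102.

102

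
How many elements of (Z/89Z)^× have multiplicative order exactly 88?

40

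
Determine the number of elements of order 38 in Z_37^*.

φ(37) = 37 − 1 = 36 = 2^2 · 3^2.
In a cyclic group of order 36, there are φ(d) elements of order d for each divisor d of 36, and zero for non-divisors.
Here 36 is not a multiple of 38, so there are no elements of order 38.

0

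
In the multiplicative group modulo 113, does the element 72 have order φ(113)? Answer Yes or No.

No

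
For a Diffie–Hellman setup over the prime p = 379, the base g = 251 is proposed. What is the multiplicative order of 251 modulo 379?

27

The order of 251 must divide φ(379) = 379 − 1 = 378 = 2 · 3^3 · 7.
Divisors of 378: 1, 2, 3, 6, 7, 9, 14, 18, 21, 27, 42, 54, 63, 126, 189, 378.
Compute 251^d (mod 379) for the divisors d until we hit 1:
251^1 ≡ 251 (mod 379)
251^2 ≡ 87 (mod 379)
251^3 ≡ 234 (mod 379)
251^6 ≡ 180 (mod 379)
251^7 ≡ 79 (mod 379)
251^9 ≡ 51 (mod 379)
251^14 ≡ 177 (mod 379)
251^18 ≡ 327 (mod 379)
251^21 ≡ 339 (mod 379)
251^27 ≡ 1 (mod 379) ✓
Therefore the multiplicative order of 251 modulo 379 is 27.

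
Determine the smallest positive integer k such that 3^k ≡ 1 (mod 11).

Since 3 ∈ (Z/11Z)^×, its order divides φ(11) = 11 − 1 = 10 = 2 · 5.
Divisors of 10: 1, 2, 5, 10.
Compute 3^d (mod 11) for the divisors d until we hit 1:
3^1 ≡ 3 (mod 11)
3^2 ≡ 9 (mod 11)
3^5 ≡ 1 (mod 11) ✓
The smallest such exponent is 5, so the order of 3 is 5.

5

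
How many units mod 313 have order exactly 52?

φ(313) = 313 − 1 = 312 = 2^3 · 3 · 13.
In a cyclic group of order 312, there are φ(d) elements of order d for each divisor d of 312, and zero for non-divisors.
52 = 2^2 · 13 divides 312, and φ(52) = 24.

24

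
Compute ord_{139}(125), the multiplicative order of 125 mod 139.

23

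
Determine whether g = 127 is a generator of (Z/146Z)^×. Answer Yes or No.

No

φ(146) = φ(2)·φ(73) = 1·72 = 72 = 2^3 · 3^2.
An element g generates (Z/146Z)^× iff g^(72/q) ≢ 1 (mod 146) for each prime q ∈ {2, 3}.
127^36 ≡ 1 (mod 146)  [q = 2: ≡ 1 ✗]
127^24 ≡ 137 (mod 146)  [q = 3: ≢ 1 ✓]
127^36 ≡ 1 shows ord(127) | 36, strictly less than φ(146); not a primitive root.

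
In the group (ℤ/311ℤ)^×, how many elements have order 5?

4

φ(311) = 311 − 1 = 310 = 2 · 5 · 31.
In a cyclic group of order 310, there are φ(d) elements of order d for each divisor d of 310, and zero for non-divisors.
5 | 310, and φ(5) = 5 − 1 = 4.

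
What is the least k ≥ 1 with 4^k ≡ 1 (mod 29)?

The order of 4 must divide φ(29) = 29 − 1 = 28 = 2^2 · 7.
Divisors of 28: 1, 2, 4, 7, 14, 28.
Check 4^d mod 29 for each divisor in increasing order:
4^1 ≡ 4
4^2 ≡ 16
4^4 ≡ 24
4^7 ≡ 28
4^14 ≡ 1
Therefore the multiplicative order of 4 modulo 29 is 14.

14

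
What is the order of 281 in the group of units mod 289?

136

ord(281) | φ(289) = φ(17^2) = 17·(17−1) = 272 = 2^4 · 17.
Divisors of 272: 1, 2, 4, 8, 16, 17, 34, 68, 136, 272.
Evaluate successive powers at the divisors of 272:
281^1 ≡ 281 (mod 289)
281^2 ≡ 64 (mod 289)
281^4 ≡ 50 (mod 289)
281^8 ≡ 188 (mod 289)
281^16 ≡ 86 (mod 289)
281^17 ≡ 179 (mod 289)
281^34 ≡ 251 (mod 289)
281^68 ≡ 288 (mod 289)
281^136 ≡ 1 (mod 289) ✓
So ord_289(281) = 136.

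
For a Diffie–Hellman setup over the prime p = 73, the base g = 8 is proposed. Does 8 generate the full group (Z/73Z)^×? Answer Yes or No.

No

φ(73) = 73 − 1 = 72 = 2^3 · 3^2.
8 is a primitive root mod 73 iff 8^(φ(73)/q) ≢ 1 for every prime q | φ(73), i.e. q ∈ {2, 3}.
8^36 ≡ 1 (mod 73)  [q = 2: ≡ 1 ✗]
8^24 ≡ 1 (mod 73)  [q = 3: ≡ 1 ✗]
Since 8^36 ≡ 1, the order of 8 divides 36 < 72, so 8 is not a primitive root.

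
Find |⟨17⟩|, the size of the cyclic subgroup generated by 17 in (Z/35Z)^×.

ord(17) | φ(35) = φ(5·7) = (5−1)·(7−1) = 4·6 = 24 = 2^3 · 3.
Divisors of 24: 1, 2, 3, 4, 6, 8, 12, 24.
Evaluate successive powers at the divisors of 24:
17^1 ≡ 17
17^2 ≡ 9
17^3 ≡ 13
17^4 ≡ 11
17^6 ≡ 29
17^8 ≡ 16
17^12 ≡ 1
Therefore the multiplicative order of 17 modulo 35 is 12.

12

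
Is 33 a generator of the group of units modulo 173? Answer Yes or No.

φ(173) = 173 − 1 = 172 = 2^2 · 43.
Test 33^(172/q) mod 173 for each prime factor q of 172:
33^86 ≡ 1 (mod 173)  [q = 2: ≡ 1 ✗]
33^4 ≡ 6 (mod 173)  [q = 43: ≢ 1 ✓]
The check at q = 2 fails, so 33 generates a proper subgroup.

No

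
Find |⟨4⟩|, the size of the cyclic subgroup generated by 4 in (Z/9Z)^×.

3

By Lagrange's theorem, ord_9(4) divides φ(9) = φ(3^2) = 3·(3−1) = 6 = 2 · 3.
Divisors of 6: 1, 2, 3, 6.
Check 4^d mod 9 for each divisor in increasing order:
4^1 ≡ 4 (mod 9)
4^2 ≡ 7 (mod 9)
4^3 ≡ 1 (mod 9) ✓
So ord_9(4) = 3.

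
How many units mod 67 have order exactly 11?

10

φ(67) = 67 − 1 = 66 = 2 · 3 · 11.
Since (Z/67Z)^× is cyclic of order 66, the number of elements of order d is φ(d) when d | 66 and 0 otherwise.
11 | 66, and φ(11) = 11 − 1 = 10.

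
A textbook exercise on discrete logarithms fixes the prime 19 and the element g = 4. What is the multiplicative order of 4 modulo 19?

9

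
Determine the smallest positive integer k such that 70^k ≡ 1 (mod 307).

Since 70 ∈ (Z/307Z)^×, its order divides φ(307) = 307 − 1 = 306 = 2 · 3^2 · 17.
Divisors of 306: 1, 2, 3, 6, 9, 17, 18, 34, 51, 102, 153, 306.
Test each divisor d:
70^1 ≡ 70
70^2 ≡ 295
70^3 ≡ 81
70^6 ≡ 114
70^9 ≡ 24
70^17 ≡ 17
70^18 ≡ 269
70^34 ≡ 289
70^51 ≡ 1
The smallest such exponent is 51, so the order of 70 is 51.

51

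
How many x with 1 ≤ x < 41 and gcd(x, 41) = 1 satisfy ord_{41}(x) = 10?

φ(41) = 41 − 1 = 40 = 2^3 · 5.
(Z/41Z)^× is cyclic (|G| = 40); a cyclic group of order m has exactly φ(d) elements of each order d | m, and none otherwise.
10 = 2 · 5 divides 40, and φ(10) = 4.

4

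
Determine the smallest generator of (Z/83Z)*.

2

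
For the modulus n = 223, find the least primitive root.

3

φ(223) = 223 − 1 = 222 = 2 · 3 · 37.
Test candidates g = 2, 3, … against the prime factors q ∈ {2, 3, 37} of φ(223): g is a generator iff g^(222/q) ≢ 1 for every such q.
g = 2: 2^111 ≡ 1 — hits 1, so not a primitive root.
g = 3: 3^111 ≡ 222; 3^74 ≡ 183; 3^6 ≡ 60 — none is 1, so 3 is a primitive root.
The smallest primitive root modulo 223 is 3.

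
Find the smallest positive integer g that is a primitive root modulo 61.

2

φ(61) = 61 − 1 = 60 = 2^2 · 3 · 5.
g is a primitive root iff g^(60/q) ≢ 1 (mod 61) for each prime q ∈ {2, 3, 5}.
g = 2: 2^30 ≡ 60; 2^20 ≡ 47; 2^12 ≡ 9 — none is 1, so 2 is a primitive root.
The smallest primitive root modulo 61 is 2.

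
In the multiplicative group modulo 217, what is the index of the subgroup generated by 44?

6

Since 44 ∈ (Z/217Z)^×, its order divides φ(217) = φ(7·31) = (7−1)·(31−1) = 6·30 = 180 = 2^2 · 3^2 · 5.
Divisors of 180: 1, 2, 3, 4, 5, 6, 9, 10, 12, 15, 18, 20, 30, 36, 45, 60, 90, 180.
Check 44^d mod 217 for each divisor in increasing order:
44^1 ≡ 44
44^2 ≡ 200
44^3 ≡ 120
44^4 ≡ 72
44^5 ≡ 130
44^6 ≡ 78
44^9 ≡ 29
44^10 ≡ 191
44^12 ≡ 8
44^15 ≡ 92
44^18 ≡ 190
44^20 ≡ 25
44^30 ≡ 1
So ord_217(44) = 30, hence |⟨44⟩| = 30.
The index is φ(217) / ord(44) = 180 / 30 = 6.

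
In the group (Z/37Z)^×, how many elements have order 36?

12

φ(37) = 37 − 1 = 36 = 2^2 · 3^2.
In a cyclic group of order 36, there are φ(d) elements of order d for each divisor d of 36, and zero for non-divisors.
36 = 2^2 · 3^2 divides 36, and φ(36) = 12.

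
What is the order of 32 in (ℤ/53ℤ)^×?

52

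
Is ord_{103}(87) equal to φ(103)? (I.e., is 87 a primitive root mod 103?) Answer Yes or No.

Yes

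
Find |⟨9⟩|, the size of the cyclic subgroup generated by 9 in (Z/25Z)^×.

10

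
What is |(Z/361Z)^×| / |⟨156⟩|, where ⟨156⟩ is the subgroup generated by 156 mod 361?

The order of 156 must divide φ(361) = φ(19^2) = 19·(19−1) = 342 = 2 · 3^2 · 19.
Divisors of 342: 1, 2, 3, 6, 9, 18, 19, 38, 57, 114, 171, 342.
Test each divisor d:
156^1 ≡ 156
156^2 ≡ 149
156^3 ≡ 140
156^6 ≡ 106
156^9 ≡ 39
156^18 ≡ 77
156^19 ≡ 99
156^38 ≡ 54
156^57 ≡ 292
156^114 ≡ 68
156^171 ≡ 1
So ord_361(156) = 171, hence |⟨156⟩| = 171.
[(Z/361Z)^× : ⟨156⟩] = 342/171 = 2.

2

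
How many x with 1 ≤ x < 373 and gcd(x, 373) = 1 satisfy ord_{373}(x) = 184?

φ(373) = 373 − 1 = 372 = 2^2 · 3 · 31.
Since (Z/373Z)^× is cyclic of order 372, the number of elements of order d is φ(d) when d | 372 and 0 otherwise.
Since 184 ∤ 372, the count is 0.

0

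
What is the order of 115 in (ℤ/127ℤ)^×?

By Lagrange's theorem, ord_127(115) divides φ(127) = 127 − 1 = 126 = 2 · 3^2 · 7.
Divisors of 126: 1, 2, 3, 6, 7, 9, 14, 18, 21, 42, 63, 126.
Compute 115^d (mod 127) for the divisors d until we hit 1:
115^1 ≡ 115
115^2 ≡ 17
115^3 ≡ 50
115^6 ≡ 87
115^7 ≡ 99
115^9 ≡ 32
115^14 ≡ 22
115^18 ≡ 8
115^21 ≡ 19
115^42 ≡ 107
115^63 ≡ 1
So ord_127(115) = 63.

63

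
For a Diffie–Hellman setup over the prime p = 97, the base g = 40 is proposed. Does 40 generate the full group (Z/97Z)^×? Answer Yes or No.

Yes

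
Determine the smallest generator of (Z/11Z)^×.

2

φ(11) = 11 − 1 = 10 = 2 · 5.
Test candidates g = 2, 3, … against the prime factors q ∈ {2, 5} of φ(11): g is a generator iff g^(10/q) ≢ 1 for every such q.
g = 2: 2^5 ≡ 10; 2^2 ≡ 4 — none is 1, so 2 is a primitive root.
So 2 is the smallest generator of (Z/11Z)^×.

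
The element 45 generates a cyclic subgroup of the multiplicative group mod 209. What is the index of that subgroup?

ord(45) | φ(209) = φ(11·19) = (11−1)·(19−1) = 10·18 = 180 = 2^2 · 3^2 · 5.
Divisors of 180: 1, 2, 3, 4, 5, 6, 9, 10, 12, 15, 18, 20, 30, 36, 45, 60, 90, 180.
Test each divisor d:
45^1 ≡ 45 (mod 209)
45^2 ≡ 144 (mod 209)
45^3 ≡ 1 (mod 209) ✓
Thus |⟨45⟩| = ord(45) = 3.
[(Z/209Z)^× : ⟨45⟩] = 180/3 = 60.

60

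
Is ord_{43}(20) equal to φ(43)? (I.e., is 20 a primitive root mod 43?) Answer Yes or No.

φ(43) = 43 − 1 = 42 = 2 · 3 · 7.
An element g generates (Z/43Z)^× iff g^(42/q) ≢ 1 (mod 43) for each prime q ∈ {2, 3, 7}.
20^21 ≡ 42 (mod 43)  [q = 2: ≢ 1 ✓]
20^14 ≡ 36 (mod 43)  [q = 3: ≢ 1 ✓]
20^6 ≡ 4 (mod 43)  [q = 7: ≢ 1 ✓]
Every test exponent gives a nontrivial residue, hence 20 generates the full group.

Yes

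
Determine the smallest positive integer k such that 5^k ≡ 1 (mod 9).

6

By Lagrange's theorem, ord_9(5) divides φ(9) = φ(3^2) = 3·(3−1) = 6 = 2 · 3.
Divisors of 6: 1, 2, 3, 6.
Check 5^d mod 9 for each divisor in increasing order:
5^1 ≡ 5 (mod 9)
5^2 ≡ 7 (mod 9)
5^3 ≡ 8 (mod 9)
5^6 ≡ 1 (mod 9) ✓
Therefore the multiplicative order of 5 modulo 9 is 6.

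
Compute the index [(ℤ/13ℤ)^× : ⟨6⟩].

The order of 6 must divide φ(13) = 13 − 1 = 12 = 2^2 · 3.
Divisors of 12: 1, 2, 3, 4, 6, 12.
Evaluate successive powers at the divisors of 12:
6^1 ≡ 6 (mod 13)
6^2 ≡ 10 (mod 13)
6^3 ≡ 8 (mod 13)
6^4 ≡ 9 (mod 13)
6^6 ≡ 12 (mod 13)
6^12 ≡ 1 (mod 13) ✓
Thus |⟨6⟩| = ord(6) = 12.
Index = |(Z/13Z)^×| / |⟨6⟩| = 12 / 12 = 1.

1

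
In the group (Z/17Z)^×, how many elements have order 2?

1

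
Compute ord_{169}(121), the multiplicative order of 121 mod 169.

Since 121 ∈ (Z/169Z)^×, its order divides φ(169) = φ(13^2) = 13·(13−1) = 156 = 2^2 · 3 · 13.
Divisors of 156: 1, 2, 3, 4, 6, 12, 13, 26, 39, 52, 78, 156.
Test each divisor d:
121^1 ≡ 121 (mod 169)
121^2 ≡ 107 (mod 169)
121^3 ≡ 103 (mod 169)
121^4 ≡ 126 (mod 169)
121^6 ≡ 131 (mod 169)
121^12 ≡ 92 (mod 169)
121^13 ≡ 147 (mod 169)
121^26 ≡ 146 (mod 169)
121^39 ≡ 168 (mod 169)
121^52 ≡ 22 (mod 169)
121^78 ≡ 1 (mod 169) ✓
The smallest such exponent is 78, so the order of 121 is 78.

78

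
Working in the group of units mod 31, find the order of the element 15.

10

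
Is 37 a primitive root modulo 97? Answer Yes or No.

φ(97) = 97 − 1 = 96 = 2^5 · 3.
Test 37^(96/q) mod 97 for each prime factor q of 96:
37^48 ≡ 96 (mod 97)  [q = 2: ≢ 1 ✓]
37^32 ≡ 35 (mod 97)  [q = 3: ≢ 1 ✓]
All checks pass, so 37 has order 96 and is a primitive root modulo 97.

Yes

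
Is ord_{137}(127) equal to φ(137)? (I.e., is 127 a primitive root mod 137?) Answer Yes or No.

No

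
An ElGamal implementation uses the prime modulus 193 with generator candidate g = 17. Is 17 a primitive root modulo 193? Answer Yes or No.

Yes

φ(193) = 193 − 1 = 192 = 2^6 · 3.
17 is a primitive root mod 193 iff 17^(φ(193)/q) ≢ 1 for every prime q | φ(193), i.e. q ∈ {2, 3}.
17^96 ≡ 192 (mod 193)  [q = 2: ≢ 1 ✓]
17^64 ≡ 84 (mod 193)  [q = 3: ≢ 1 ✓]
All checks pass, so 17 has order 192 and is a primitive root modulo 193.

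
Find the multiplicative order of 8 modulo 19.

6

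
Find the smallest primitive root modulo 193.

5

φ(193) = 193 − 1 = 192 = 2^6 · 3.
Test candidates g = 2, 3, … against the prime factors q ∈ {2, 3} of φ(193): g is a generator iff g^(192/q) ≢ 1 for every such q.
g = 2: 2^96 ≡ 1 — hits 1, so not a primitive root.
g = 3: 3^96 ≡ 1 — hits 1, so not a primitive root.
g = 4: 4^96 ≡ 1 — hits 1, so not a primitive root.
g = 5: 5^96 ≡ 192; 5^64 ≡ 84 — none is 1, so 5 is a primitive root.
The smallest primitive root modulo 193 is 5.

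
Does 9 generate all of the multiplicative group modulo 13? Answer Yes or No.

No

φ(13) = 13 − 1 = 12 = 2^2 · 3.
Test 9^(12/q) mod 13 for each prime factor q of 12:
9^6 ≡ 1 (mod 13)  [q = 2: ≡ 1 ✗]
9^4 ≡ 9 (mod 13)  [q = 3: ≢ 1 ✓]
The check at q = 2 fails, so 9 generates a proper subgroup.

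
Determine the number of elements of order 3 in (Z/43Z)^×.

2

φ(43) = 43 − 1 = 42 = 2 · 3 · 7.
In a cyclic group of order 42, there are φ(d) elements of order d for each divisor d of 42, and zero for non-divisors.
3 | 42, and φ(3) = 3 − 1 = 2.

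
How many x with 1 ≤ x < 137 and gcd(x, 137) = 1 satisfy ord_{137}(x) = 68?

32

φ(137) = 137 − 1 = 136 = 2^3 · 17.
Since (Z/137Z)^× is cyclic of order 136, the number of elements of order d is φ(d) when d | 136 and 0 otherwise.
68 = 2^2 · 17 divides 136, and φ(68) = 32.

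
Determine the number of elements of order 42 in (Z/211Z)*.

12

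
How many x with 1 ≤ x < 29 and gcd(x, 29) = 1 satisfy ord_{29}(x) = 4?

2

φ(29) = 29 − 1 = 28 = 2^2 · 7.
Since (Z/29Z)^× is cyclic of order 28, the number of elements of order d is φ(d) when d | 28 and 0 otherwise.
4 = 2^2 divides 28, and φ(4) = 2.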